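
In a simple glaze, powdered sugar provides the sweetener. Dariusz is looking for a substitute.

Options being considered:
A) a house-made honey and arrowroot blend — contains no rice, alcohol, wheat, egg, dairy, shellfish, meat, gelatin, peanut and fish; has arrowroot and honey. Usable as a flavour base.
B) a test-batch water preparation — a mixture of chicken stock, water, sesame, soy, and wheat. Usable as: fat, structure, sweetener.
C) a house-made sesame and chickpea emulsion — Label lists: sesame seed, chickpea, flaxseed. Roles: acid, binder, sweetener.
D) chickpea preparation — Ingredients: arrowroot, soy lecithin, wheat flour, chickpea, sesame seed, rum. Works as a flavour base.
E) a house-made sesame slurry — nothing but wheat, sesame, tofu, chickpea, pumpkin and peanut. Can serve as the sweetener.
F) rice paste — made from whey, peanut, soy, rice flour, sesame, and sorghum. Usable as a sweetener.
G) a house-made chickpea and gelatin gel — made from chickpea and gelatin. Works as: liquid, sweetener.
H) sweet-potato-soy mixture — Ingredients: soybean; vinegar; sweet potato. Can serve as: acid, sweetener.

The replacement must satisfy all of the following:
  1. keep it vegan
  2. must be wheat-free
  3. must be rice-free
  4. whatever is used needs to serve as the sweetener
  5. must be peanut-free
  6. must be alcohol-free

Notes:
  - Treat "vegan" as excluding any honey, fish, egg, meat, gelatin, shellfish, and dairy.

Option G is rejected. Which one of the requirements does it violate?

vegan

usable as a sweetener: satisfied
vegan: has gelatin — fails
wheat-free: satisfied
alcohol-free: satisfied
peanut-free: satisfied
rice-free: satisfied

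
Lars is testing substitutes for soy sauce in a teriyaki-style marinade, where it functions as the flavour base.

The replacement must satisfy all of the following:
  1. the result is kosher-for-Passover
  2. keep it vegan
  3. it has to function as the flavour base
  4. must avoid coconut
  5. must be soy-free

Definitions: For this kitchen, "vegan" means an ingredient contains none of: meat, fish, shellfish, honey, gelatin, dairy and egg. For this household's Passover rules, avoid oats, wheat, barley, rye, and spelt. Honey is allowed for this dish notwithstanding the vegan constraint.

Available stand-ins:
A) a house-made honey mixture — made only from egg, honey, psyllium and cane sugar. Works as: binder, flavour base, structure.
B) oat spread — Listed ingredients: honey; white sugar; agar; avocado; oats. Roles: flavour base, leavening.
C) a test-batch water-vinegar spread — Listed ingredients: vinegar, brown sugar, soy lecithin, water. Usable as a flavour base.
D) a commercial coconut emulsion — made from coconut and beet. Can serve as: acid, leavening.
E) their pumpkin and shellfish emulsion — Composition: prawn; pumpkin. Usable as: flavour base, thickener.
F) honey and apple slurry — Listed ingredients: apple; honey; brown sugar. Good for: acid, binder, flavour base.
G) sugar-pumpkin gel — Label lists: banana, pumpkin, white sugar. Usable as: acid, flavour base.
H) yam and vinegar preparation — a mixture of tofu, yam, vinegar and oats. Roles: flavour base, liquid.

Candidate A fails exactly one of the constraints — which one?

vegan

usable as a flavour base: satisfied
vegan: has egg — fails
kosher-for-Passover: satisfied
soy-free: satisfied
coconut-free: satisfied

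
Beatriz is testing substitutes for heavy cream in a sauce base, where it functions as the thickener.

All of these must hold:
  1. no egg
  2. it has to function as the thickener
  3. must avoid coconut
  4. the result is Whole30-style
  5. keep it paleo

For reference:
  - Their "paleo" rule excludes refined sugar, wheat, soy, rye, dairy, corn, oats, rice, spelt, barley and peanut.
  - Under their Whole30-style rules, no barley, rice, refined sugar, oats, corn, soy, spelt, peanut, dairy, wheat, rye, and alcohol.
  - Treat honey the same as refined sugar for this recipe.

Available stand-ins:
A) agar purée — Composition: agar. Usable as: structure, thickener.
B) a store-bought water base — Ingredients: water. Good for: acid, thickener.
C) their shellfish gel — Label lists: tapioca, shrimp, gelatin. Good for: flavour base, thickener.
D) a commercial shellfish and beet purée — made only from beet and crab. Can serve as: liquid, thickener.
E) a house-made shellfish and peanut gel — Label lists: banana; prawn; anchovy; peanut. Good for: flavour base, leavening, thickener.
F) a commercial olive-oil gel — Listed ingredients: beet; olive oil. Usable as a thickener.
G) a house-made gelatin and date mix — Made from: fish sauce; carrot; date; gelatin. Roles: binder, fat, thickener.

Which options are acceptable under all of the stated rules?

A: only agar; none excluded — OK
B: every rule checks out — valid
C: only gelatin, shrimp, and tapioca; none excluded — OK
D: only crab and beet; none excluded — keep
E: has peanut, so not paleo; has peanut, so not Whole30-style — no
F: only beet and olive oil; none excluded — OK
G: fish sauce and gelatin etc. — none of it excluded — valid

A, B, C, D, F, G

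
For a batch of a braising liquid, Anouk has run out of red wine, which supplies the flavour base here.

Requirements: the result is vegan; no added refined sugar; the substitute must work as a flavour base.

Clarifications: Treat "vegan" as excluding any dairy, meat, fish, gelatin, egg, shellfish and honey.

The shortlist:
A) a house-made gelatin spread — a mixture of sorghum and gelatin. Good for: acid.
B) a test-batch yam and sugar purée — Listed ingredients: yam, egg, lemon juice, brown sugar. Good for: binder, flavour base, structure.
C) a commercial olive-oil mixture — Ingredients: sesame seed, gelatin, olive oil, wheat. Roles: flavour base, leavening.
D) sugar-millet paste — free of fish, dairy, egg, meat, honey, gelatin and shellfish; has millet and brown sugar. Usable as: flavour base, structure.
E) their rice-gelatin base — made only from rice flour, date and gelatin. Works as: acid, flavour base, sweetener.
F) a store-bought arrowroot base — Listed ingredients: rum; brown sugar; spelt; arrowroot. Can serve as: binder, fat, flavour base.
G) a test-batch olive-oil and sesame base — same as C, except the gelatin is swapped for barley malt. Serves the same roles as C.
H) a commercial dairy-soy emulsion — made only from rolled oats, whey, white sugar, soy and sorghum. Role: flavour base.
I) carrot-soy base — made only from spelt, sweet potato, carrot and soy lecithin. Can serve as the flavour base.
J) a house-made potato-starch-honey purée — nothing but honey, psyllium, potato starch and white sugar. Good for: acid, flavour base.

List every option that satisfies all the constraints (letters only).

G, I

A: not usable as a flavour base; has gelatin, so not vegan — out
B: has egg, so not vegan; has brown sugar, so not no-added-sugar — out
C: has gelatin, so not vegan — no
D: has brown sugar, so not no-added-sugar — reject
E: has gelatin, so not vegan — no
F: has brown sugar, so not no-added-sugar — reject
G: every rule checks out — keep
H: has whey, so not vegan; has white sugar, so not no-added-sugar — reject
I: every rule checks out — OK
J: has honey, so not vegan; has white sugar, so not no-added-sugar — reject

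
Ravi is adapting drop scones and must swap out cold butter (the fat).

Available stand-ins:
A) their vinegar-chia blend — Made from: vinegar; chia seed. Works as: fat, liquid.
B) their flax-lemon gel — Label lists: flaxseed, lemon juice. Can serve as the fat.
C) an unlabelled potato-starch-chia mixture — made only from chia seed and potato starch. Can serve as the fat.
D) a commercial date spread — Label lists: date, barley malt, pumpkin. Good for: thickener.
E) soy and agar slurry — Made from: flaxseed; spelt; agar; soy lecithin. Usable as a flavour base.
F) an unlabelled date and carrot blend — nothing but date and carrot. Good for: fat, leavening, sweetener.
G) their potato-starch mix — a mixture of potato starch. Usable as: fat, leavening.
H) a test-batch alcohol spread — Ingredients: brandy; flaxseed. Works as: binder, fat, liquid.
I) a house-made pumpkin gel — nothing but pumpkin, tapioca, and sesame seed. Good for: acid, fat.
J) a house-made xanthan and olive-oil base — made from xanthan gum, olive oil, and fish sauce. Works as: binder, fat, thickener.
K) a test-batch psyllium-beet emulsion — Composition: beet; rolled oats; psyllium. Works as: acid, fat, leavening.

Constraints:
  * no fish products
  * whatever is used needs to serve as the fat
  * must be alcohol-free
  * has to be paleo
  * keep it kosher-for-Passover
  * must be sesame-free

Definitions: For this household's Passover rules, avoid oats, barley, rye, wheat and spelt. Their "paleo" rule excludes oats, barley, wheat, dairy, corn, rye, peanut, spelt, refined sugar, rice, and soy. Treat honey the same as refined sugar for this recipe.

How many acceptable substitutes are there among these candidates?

5

A: all constraints satisfied — keep
B: only lemon juice and flaxseed; none excluded — OK
C: every rule checks out — keep
D: not usable as a fat; has barley malt, so not kosher-for-Passover (and 1 more) — reject
E: not usable as a fat; has spelt, so not kosher-for-Passover (and 1 more) — no
F: works as a fat, paleo, no alcohol — keep
G: nothing on the exclusion list — valid
H: has brandy, so not alcohol-free — out
I: has sesame seed, so not sesame-free — out
J: has fish sauce, so not fish-free — no
K: has rolled oats, so not kosher-for-Passover; has rolled oats, so not paleo — no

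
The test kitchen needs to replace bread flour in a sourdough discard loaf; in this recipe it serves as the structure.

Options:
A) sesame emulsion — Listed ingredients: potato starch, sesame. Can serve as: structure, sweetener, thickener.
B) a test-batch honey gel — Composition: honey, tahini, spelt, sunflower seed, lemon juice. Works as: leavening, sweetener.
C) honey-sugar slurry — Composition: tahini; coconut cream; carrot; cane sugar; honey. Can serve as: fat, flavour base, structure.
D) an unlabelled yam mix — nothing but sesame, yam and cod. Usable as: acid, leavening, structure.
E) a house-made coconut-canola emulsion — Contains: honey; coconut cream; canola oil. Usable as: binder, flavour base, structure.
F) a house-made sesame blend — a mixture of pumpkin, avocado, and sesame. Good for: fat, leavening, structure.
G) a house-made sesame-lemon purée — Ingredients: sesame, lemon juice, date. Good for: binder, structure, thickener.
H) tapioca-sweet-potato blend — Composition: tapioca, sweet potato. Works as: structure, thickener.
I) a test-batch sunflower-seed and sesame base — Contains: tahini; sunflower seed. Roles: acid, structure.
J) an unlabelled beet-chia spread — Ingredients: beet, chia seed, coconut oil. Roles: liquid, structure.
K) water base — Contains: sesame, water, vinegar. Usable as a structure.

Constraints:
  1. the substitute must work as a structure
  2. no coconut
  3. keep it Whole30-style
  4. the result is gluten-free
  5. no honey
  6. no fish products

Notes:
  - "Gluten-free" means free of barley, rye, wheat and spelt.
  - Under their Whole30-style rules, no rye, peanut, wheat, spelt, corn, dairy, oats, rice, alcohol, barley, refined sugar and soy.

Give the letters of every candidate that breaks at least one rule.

B, C, D, E, J

A: every rule checks out — keep
B: not usable as a structure; has spelt, so not gluten-free (and 2 more) — out
C: has cane sugar, so not Whole30-style; has honey, so not honey-free (and 1 more) — out
D: has cod, so not fish-free — no
E: has honey, so not honey-free; has coconut cream, so not coconut-free — out
F: nothing on the exclusion list — OK
G: works as a structure, gluten-free, no fish — OK
H: works as a structure, no coconut, no honey — keep
I: Whole30-style, no coconut — keep
J: has coconut oil, so not coconut-free — out
K: only sesame, water, and vinegar; none excluded — keep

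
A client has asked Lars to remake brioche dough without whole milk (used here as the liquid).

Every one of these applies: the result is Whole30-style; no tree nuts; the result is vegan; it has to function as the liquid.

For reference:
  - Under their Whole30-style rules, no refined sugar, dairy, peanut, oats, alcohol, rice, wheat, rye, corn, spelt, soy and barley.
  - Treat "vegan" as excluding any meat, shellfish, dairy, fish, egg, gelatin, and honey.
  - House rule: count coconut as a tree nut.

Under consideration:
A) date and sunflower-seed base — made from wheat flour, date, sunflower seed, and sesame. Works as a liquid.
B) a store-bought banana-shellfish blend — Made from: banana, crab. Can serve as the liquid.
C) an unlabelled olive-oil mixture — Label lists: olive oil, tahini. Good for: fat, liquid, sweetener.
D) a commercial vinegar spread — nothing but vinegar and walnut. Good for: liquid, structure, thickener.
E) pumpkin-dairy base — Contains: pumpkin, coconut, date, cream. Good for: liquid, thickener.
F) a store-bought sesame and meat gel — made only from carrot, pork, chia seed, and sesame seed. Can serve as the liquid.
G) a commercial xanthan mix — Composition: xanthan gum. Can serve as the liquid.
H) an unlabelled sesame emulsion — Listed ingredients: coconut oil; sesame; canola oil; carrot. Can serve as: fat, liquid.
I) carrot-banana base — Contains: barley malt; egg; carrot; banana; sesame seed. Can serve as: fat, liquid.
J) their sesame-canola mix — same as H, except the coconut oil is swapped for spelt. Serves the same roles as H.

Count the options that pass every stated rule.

A: has wheat flour, so not Whole30-style — reject
B: has crab, so not vegan — no
C: all constraints satisfied — OK
D: has walnut, so not tree-nut-free — reject
E: has cream, so not Whole30-style; has cream, so not vegan (and 1 more) — no
F: has pork, so not vegan — out
G: every rule checks out — OK
H: has coconut oil, so not tree-nut-free — no
I: has barley malt, so not Whole30-style; has egg, so not vegan — out
J: has spelt, so not Whole30-style — out

2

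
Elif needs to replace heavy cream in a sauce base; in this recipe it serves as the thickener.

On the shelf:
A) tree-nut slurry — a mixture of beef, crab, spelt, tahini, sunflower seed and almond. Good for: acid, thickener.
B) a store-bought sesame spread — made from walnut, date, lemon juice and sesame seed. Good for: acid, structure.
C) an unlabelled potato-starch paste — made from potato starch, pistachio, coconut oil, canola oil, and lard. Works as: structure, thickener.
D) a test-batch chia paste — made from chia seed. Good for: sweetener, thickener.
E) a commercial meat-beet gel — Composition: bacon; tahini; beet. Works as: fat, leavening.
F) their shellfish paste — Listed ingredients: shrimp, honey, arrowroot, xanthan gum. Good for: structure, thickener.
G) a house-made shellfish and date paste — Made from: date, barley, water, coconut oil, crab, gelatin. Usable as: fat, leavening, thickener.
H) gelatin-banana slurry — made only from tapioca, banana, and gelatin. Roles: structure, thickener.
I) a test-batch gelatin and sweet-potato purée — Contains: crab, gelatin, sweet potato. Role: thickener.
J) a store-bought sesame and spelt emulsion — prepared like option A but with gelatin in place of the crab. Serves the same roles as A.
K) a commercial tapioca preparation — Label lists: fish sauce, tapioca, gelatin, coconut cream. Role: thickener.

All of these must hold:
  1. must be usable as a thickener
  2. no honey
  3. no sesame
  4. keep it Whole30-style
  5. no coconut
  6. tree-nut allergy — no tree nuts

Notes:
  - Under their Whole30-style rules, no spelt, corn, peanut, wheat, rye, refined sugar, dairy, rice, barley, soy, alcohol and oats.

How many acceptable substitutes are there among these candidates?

A: has spelt, so not Whole30-style; has almond, so not tree-nut-free (and 1 more) — no
B: not usable as a thickener; has walnut, so not tree-nut-free (and 1 more) — reject
C: has pistachio, so not tree-nut-free; has coconut oil, so not coconut-free — out
D: every rule checks out — OK
E: not usable as a thickener; has tahini, so not sesame-free — out
F: has honey, so not honey-free — no
G: has barley, so not Whole30-style; has coconut oil, so not coconut-free — reject
H: all constraints satisfied — keep
I: nothing on the exclusion list — valid
J: has spelt, so not Whole30-style; has almond, so not tree-nut-free (and 1 more) — out
K: has coconut cream, so not coconut-free — out

3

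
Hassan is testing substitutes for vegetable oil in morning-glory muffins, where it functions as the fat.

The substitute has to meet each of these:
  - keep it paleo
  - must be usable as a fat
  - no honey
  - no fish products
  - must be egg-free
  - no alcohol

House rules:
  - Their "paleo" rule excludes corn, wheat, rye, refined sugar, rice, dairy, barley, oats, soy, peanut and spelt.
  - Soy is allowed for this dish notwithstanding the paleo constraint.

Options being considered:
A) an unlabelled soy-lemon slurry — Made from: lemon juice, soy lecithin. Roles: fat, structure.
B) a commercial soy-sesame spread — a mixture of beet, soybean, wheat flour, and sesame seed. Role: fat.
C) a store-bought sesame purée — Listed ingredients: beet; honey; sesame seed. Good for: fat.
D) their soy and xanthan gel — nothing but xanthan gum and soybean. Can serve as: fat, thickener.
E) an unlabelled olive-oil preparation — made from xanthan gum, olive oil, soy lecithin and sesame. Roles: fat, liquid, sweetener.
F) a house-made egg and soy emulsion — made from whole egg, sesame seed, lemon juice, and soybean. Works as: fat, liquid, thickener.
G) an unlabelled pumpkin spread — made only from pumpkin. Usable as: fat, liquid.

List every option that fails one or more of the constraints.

A: soy is permitted under the paleo carve-out; nothing else excluded — OK
B: has wheat flour, so not paleo — no
C: has honey, so not honey-free — out
D: soy is permitted under the paleo carve-out; nothing else excluded — OK
E: soy is permitted under the paleo carve-out; nothing else excluded — valid
F: has whole egg, so not egg-free — out
G: only pumpkin; none excluded — valid

B, C, F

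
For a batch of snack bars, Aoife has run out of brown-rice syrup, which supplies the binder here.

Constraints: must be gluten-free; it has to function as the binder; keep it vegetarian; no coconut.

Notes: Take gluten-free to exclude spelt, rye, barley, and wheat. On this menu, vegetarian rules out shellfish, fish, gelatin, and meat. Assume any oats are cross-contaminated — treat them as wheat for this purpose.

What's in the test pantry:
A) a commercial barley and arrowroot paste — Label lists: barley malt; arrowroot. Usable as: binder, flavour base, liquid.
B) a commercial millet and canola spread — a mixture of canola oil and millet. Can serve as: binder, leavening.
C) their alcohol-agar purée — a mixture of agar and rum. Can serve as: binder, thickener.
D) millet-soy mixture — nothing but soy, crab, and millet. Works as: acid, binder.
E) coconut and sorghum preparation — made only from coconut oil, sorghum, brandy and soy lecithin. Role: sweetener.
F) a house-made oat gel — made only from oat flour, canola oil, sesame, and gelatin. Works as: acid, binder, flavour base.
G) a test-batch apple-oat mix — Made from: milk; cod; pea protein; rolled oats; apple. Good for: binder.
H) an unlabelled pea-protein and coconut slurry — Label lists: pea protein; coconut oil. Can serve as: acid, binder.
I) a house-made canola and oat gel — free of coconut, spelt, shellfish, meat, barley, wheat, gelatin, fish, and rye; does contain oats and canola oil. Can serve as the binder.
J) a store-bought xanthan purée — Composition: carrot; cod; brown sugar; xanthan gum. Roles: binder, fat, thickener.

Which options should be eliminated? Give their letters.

A, D, E, F, G, H, I, J

A: has barley malt, so not gluten-free — no
B: works as a binder, gluten-free, vegetarian — valid
C: only rum and agar; none excluded — valid
D: has crab, so not vegetarian — reject
E: not usable as a binder; has coconut oil, so not coconut-free — no
F: has oat flour, so not gluten-free; has gelatin, so not vegetarian — out
G: has rolled oats, so not gluten-free; has cod, so not vegetarian — no
H: has coconut oil, so not coconut-free — no
I: has oats, so not gluten-free — no
J: has cod, so not vegetarian — reject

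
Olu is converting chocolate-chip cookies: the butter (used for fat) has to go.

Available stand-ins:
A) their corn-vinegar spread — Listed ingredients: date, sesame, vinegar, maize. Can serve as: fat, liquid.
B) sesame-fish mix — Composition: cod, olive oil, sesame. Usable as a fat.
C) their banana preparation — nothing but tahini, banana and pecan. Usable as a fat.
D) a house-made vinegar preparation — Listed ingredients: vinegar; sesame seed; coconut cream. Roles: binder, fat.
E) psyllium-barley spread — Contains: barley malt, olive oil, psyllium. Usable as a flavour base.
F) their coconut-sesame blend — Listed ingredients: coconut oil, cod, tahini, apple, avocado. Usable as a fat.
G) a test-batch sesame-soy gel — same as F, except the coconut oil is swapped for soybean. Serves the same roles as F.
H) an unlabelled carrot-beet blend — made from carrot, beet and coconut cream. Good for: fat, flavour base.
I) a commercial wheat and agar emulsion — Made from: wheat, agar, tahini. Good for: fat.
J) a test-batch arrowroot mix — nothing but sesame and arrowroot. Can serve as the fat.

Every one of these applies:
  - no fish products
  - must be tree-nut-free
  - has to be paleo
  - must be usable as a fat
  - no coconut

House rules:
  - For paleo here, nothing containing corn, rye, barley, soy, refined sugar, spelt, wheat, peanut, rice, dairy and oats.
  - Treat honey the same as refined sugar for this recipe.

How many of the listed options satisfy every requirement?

A: has maize, so not paleo — reject
B: has cod, so not fish-free — reject
C: has pecan, so not tree-nut-free — no
D: has coconut cream, so not coconut-free — reject
E: not usable as a fat; has barley malt, so not paleo — no
F: has cod, so not fish-free; has coconut oil, so not coconut-free — no
G: has soybean, so not paleo; has cod, so not fish-free — reject
H: has coconut cream, so not coconut-free — out
I: has wheat, so not paleo — out
J: only sesame and arrowroot; none excluded — valid

1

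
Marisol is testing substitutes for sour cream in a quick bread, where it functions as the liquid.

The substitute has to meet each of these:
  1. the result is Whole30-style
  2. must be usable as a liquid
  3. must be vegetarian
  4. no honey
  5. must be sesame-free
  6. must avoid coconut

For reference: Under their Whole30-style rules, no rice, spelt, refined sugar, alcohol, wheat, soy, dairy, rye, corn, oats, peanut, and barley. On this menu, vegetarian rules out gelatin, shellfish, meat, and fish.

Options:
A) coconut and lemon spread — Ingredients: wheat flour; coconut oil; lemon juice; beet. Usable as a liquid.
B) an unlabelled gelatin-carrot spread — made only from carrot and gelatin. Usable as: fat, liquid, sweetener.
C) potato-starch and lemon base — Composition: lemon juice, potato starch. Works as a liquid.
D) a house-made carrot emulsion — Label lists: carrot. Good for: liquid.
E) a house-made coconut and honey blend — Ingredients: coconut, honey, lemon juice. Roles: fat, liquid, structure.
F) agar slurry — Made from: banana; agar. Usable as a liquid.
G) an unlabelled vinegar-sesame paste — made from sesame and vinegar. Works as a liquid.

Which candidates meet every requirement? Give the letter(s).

A: has wheat flour, so not Whole30-style; has coconut oil, so not coconut-free — out
B: has gelatin, so not vegetarian — no
C: only lemon juice and potato starch; none excluded — keep
D: only carrot; none excluded — OK
E: has honey, so not honey-free; has coconut, so not coconut-free — reject
F: nothing on the exclusion list — valid
G: has sesame, so not sesame-free — reject

C, D, F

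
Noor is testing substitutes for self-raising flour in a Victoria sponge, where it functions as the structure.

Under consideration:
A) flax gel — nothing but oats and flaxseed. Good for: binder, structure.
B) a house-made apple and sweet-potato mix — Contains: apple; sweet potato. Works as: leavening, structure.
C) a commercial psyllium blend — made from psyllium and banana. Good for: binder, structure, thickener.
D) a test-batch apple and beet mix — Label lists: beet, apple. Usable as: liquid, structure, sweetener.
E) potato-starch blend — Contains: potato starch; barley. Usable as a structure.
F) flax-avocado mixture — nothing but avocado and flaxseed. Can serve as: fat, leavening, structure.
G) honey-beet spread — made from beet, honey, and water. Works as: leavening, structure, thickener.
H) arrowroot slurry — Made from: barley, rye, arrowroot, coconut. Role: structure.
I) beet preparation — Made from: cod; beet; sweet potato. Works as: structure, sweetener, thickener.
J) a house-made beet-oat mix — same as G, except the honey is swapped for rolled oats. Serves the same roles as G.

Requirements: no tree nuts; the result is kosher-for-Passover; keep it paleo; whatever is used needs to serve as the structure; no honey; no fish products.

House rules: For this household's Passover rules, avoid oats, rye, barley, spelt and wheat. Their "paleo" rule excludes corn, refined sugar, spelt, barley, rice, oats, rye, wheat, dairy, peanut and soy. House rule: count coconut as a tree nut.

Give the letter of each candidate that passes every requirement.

B, C, D, F

A: has oats, so not kosher-for-Passover; has oats, so not paleo — reject
B: only sweet potato and apple; none excluded — OK
C: no fish, no honey — OK
D: tree-nut-free, kosher-for-Passover — OK
E: has barley, so not kosher-for-Passover; has barley, so not paleo — no
F: every rule checks out — valid
G: has honey, so not honey-free — out
H: has barley, so not kosher-for-Passover; has barley, so not paleo (and 1 more) — out
I: has cod, so not fish-free — no
J: has rolled oats, so not kosher-for-Passover; has rolled oats, so not paleo — out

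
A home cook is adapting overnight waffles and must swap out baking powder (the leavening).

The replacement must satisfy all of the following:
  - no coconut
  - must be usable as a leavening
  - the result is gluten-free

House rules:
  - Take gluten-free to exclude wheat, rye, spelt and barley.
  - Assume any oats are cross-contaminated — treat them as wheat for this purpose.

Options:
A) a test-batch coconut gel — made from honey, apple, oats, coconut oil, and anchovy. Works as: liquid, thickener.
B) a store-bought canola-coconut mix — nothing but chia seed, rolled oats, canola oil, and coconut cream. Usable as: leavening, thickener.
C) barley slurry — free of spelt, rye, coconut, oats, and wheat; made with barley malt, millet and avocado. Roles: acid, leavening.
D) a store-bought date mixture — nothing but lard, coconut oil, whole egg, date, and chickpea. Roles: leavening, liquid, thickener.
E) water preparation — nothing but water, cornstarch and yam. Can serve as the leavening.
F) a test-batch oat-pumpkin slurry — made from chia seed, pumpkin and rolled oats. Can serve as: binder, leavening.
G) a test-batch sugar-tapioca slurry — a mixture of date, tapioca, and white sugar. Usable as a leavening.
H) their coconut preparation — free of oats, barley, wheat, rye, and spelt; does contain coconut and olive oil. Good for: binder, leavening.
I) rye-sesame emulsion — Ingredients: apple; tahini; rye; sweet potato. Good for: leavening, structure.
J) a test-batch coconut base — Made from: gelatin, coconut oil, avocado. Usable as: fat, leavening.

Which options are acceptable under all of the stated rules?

E, G

A: not usable as a leavening; has oats, so not gluten-free (and 1 more) — reject
B: has rolled oats, so not gluten-free; has coconut cream, so not coconut-free — no
C: has barley malt, so not gluten-free — out
D: has coconut oil, so not coconut-free — out
E: nothing on the exclusion list — OK
F: has rolled oats, so not gluten-free — reject
G: works as a leavening, no coconut, gluten-free — OK
H: has coconut, so not coconut-free — no
I: has rye, so not gluten-free — no
J: has coconut oil, so not coconut-free — no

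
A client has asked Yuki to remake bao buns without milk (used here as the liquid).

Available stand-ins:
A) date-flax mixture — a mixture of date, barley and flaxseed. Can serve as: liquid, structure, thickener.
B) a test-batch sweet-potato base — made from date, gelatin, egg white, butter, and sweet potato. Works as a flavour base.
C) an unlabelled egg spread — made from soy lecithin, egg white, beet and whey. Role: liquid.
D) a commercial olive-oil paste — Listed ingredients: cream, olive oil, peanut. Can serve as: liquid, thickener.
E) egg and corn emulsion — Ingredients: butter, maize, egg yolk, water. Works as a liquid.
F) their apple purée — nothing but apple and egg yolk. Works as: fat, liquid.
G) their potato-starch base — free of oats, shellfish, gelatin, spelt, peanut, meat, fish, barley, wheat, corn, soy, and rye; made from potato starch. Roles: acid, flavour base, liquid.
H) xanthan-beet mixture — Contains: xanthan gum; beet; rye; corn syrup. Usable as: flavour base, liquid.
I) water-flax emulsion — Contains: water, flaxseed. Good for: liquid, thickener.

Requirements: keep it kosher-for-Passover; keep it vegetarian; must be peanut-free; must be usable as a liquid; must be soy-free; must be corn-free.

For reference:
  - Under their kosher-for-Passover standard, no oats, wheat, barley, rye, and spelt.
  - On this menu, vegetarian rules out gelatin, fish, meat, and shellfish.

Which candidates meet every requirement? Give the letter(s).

A: has barley, so not kosher-for-Passover — out
B: not usable as a liquid; has gelatin, so not vegetarian — out
C: has soy lecithin, so not soy-free — no
D: has peanut, so not peanut-free — no
E: has maize, so not corn-free — no
F: every rule checks out — OK
G: works as a liquid, no peanut, no corn — OK
H: has rye, so not kosher-for-Passover; has corn syrup, so not corn-free — no
I: nothing on the exclusion list — keep

F, G, I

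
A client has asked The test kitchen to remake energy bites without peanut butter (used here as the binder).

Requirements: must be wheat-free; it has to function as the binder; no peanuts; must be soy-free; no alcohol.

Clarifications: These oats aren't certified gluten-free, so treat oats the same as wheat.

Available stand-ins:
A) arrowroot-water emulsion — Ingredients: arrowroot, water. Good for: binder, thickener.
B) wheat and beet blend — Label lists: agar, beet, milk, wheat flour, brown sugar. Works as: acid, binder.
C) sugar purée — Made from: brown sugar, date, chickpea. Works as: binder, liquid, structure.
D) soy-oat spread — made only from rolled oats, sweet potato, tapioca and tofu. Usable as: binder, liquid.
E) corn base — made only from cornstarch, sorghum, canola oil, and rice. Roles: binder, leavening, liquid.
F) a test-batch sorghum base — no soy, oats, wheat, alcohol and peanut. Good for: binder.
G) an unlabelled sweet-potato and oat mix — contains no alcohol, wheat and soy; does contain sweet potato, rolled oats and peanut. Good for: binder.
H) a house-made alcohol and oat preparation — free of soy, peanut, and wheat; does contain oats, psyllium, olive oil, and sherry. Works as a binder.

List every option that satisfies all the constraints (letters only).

A, C, E, F

A: no peanut, no alcohol — valid
B: has wheat flour, so not wheat-free — out
C: nothing on the exclusion list — keep
D: has rolled oats, so not wheat-free; has tofu, so not soy-free — no
E: nothing on the exclusion list — valid
F: works as a binder, no peanut, no alcohol — valid
G: has rolled oats, so not wheat-free; has peanut, so not peanut-free — no
H: has oats, so not wheat-free; has sherry, so not alcohol-free — reject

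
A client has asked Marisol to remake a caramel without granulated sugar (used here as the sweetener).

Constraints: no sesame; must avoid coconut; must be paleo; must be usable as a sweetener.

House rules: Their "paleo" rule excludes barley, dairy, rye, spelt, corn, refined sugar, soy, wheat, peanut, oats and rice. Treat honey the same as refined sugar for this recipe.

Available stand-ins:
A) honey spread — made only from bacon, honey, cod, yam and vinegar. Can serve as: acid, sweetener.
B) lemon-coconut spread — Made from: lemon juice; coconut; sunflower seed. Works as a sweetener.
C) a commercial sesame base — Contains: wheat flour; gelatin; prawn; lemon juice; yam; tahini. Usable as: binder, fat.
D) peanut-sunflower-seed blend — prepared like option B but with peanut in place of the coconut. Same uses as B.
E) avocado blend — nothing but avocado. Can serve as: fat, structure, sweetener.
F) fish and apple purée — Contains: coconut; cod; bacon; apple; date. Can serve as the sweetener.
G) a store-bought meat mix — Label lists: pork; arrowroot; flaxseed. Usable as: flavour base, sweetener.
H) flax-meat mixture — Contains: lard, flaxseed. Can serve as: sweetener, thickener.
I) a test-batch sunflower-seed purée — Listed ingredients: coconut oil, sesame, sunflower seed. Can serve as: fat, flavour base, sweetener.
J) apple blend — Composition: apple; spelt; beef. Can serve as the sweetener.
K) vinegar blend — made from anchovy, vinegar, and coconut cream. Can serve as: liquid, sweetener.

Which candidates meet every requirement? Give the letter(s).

A: has honey, so not paleo — reject
B: has coconut, so not coconut-free — out
C: not usable as a sweetener; has wheat flour, so not paleo (and 1 more) — reject
D: has peanut, so not paleo — no
E: works as a sweetener, paleo, no coconut — valid
F: has coconut, so not coconut-free — out
G: nothing on the exclusion list — keep
H: only lard and flaxseed; none excluded — OK
I: has coconut oil, so not coconut-free; has sesame, so not sesame-free — no
J: has spelt, so not paleo — out
K: has coconut cream, so not coconut-free — reject

E, G, H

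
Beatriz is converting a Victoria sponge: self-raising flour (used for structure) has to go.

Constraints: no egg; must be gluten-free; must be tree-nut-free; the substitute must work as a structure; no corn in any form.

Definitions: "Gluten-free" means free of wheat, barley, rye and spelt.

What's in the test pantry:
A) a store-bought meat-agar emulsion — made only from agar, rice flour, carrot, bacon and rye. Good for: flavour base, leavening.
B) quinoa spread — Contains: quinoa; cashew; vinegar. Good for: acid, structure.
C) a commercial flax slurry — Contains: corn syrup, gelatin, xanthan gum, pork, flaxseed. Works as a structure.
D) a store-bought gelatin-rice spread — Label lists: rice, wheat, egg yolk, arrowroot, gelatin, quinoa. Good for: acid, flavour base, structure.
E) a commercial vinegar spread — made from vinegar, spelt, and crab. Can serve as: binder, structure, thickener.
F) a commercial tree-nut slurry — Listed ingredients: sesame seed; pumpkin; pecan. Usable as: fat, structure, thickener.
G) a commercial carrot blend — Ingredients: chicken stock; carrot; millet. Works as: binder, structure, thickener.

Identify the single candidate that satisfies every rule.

G

A: not usable as a structure; has rye, so not gluten-free — no
B: has cashew, so not tree-nut-free — out
C: has corn syrup, so not corn-free — reject
D: has wheat, so not gluten-free; has egg yolk, so not egg-free — reject
E: has spelt, so not gluten-free — out
F: has pecan, so not tree-nut-free — no
G: only chicken stock, millet, and carrot; none excluded — OK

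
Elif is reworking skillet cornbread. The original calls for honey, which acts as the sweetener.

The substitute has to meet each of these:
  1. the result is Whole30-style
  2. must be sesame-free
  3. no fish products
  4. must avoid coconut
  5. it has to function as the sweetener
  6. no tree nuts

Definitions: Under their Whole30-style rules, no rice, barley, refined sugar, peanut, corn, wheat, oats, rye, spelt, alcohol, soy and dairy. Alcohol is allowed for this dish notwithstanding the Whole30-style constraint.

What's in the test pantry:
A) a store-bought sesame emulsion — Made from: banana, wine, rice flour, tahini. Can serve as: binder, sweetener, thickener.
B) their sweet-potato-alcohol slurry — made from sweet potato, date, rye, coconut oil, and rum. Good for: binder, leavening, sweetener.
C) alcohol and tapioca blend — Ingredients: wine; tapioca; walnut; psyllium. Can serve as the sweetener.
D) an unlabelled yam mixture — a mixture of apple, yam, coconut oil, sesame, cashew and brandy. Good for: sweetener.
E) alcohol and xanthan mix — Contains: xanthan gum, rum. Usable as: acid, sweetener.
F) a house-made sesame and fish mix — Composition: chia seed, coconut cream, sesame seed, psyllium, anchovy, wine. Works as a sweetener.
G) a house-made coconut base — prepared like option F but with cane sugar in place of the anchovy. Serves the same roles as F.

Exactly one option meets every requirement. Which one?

A: has rice flour, so not Whole30-style; has tahini, so not sesame-free — no
B: has rye, so not Whole30-style; has coconut oil, so not coconut-free — no
C: has walnut, so not tree-nut-free — no
D: has coconut oil, so not coconut-free; has cashew, so not tree-nut-free (and 1 more) — no
E: alcohol is permitted under the Whole30-style carve-out; nothing else excluded — OK
F: has coconut cream, so not coconut-free; has sesame seed, so not sesame-free (and 1 more) — reject
G: has cane sugar, so not Whole30-style; has coconut cream, so not coconut-free (and 1 more) — out

E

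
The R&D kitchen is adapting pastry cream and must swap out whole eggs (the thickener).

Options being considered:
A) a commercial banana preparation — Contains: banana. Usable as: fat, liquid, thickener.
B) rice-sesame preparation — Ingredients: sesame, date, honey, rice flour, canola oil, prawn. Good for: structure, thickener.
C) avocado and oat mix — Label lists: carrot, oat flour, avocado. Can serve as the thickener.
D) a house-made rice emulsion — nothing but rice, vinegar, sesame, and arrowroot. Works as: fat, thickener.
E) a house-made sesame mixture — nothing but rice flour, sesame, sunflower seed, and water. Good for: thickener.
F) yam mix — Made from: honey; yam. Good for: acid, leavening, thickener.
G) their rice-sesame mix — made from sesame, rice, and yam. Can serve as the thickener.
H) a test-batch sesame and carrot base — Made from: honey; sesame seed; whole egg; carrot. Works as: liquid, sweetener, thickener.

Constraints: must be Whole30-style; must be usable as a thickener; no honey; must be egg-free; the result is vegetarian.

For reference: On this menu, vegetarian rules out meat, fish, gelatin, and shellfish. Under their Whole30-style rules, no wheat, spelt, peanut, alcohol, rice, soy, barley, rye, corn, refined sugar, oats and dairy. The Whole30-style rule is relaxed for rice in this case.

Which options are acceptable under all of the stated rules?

A: vegetarian, Whole30-style — OK
B: has prawn, so not vegetarian; has honey, so not honey-free — no
C: has oat flour, so not Whole30-style — reject
D: rice is permitted under the Whole30-style carve-out; nothing else excluded — valid
E: rice is permitted under the Whole30-style carve-out; nothing else excluded — keep
F: has honey, so not honey-free — out
G: rice is permitted under the Whole30-style carve-out; nothing else excluded — valid
H: has honey, so not honey-free; has whole egg, so not egg-free — no

A, D, E, G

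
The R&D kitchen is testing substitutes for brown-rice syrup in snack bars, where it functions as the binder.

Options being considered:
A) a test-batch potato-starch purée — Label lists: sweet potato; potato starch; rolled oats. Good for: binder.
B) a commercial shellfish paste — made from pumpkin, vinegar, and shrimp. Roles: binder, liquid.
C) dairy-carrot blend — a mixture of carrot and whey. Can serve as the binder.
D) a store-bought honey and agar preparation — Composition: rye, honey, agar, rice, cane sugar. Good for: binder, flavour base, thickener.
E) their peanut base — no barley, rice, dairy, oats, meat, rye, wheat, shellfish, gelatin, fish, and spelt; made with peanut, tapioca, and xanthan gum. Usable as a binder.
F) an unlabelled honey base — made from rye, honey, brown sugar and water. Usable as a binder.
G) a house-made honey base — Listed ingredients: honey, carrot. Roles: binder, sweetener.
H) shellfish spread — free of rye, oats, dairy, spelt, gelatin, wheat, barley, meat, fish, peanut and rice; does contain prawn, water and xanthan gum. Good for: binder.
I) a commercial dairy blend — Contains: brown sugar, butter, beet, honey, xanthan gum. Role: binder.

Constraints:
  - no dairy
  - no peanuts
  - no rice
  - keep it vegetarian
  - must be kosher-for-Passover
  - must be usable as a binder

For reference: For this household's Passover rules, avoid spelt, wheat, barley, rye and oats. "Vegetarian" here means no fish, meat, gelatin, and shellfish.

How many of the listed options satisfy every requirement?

1

A: has rolled oats, so not kosher-for-Passover — reject
B: has shrimp, so not vegetarian — reject
C: has whey, so not dairy-free — out
D: has rye, so not kosher-for-Passover; has rice, so not rice-free — no
E: has peanut, so not peanut-free — out
F: has rye, so not kosher-for-Passover — out
G: vegetarian, no rice — valid
H: has prawn, so not vegetarian — no
I: has butter, so not dairy-free — reject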